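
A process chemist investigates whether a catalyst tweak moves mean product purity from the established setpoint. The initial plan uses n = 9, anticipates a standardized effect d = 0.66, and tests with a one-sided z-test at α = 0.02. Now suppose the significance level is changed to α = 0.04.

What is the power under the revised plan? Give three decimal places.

δ = d·√n = 0.66 × √9 = 1.9800 (unchanged). New critical value: z_{0.04} = 1.751.
Revised power = Φ(δ − 1.751) = Φ(0.229) = 0.5907.

Power ≈ 0.591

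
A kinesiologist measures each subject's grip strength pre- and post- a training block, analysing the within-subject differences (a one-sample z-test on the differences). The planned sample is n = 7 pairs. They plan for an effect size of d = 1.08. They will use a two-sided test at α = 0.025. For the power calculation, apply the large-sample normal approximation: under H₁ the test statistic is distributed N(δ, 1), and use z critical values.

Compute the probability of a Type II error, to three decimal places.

β ≈ 0.269

Noncentrality parameter: δ = d·√n = 1.08 × √7 = 2.8574
Two-sided α = 0.025 → critical value z_{0.0125} = 2.241.
Power = Φ(δ − 2.241) + Φ(−δ − 2.241) = Φ(0.616) + Φ(-5.099) = 0.7311 + 0.0000 = 0.7311.
Type II error: β = 1 − power = 1 − 0.7311 = 0.2689.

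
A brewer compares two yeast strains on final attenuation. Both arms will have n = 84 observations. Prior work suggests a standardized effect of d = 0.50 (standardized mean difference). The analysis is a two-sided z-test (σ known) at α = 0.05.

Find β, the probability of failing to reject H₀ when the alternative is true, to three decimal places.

Noncentrality parameter: δ = d·√(n/2) = 0.50 × √(84/2) = 3.2404
Critical value for a two-sided test at α = 0.05: z_{α/2} = 1.960.
Power = Φ(δ − 1.960) + Φ(−δ − 1.960) = Φ(1.280) + Φ(-5.200) = 0.8998 + 0.0000 = 0.8998.
Type II error: β = 1 − power = 1 − 0.8998 = 0.1002.

β ≈ 0.100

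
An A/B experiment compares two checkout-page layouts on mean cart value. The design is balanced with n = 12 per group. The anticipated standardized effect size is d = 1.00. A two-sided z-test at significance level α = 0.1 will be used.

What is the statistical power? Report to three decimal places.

Noncentrality parameter: δ = d·√(n/2) = 1.00 × √(12/2) = 2.4495
Two-sided α = 0.1 → critical value z_{0.05} = 1.645.
Power = Φ(δ − 1.645) + Φ(−δ − 1.645) = Φ(0.805) + Φ(-4.094) = 0.7895 + 0.0000 = 0.7895.

Power ≈ 0.790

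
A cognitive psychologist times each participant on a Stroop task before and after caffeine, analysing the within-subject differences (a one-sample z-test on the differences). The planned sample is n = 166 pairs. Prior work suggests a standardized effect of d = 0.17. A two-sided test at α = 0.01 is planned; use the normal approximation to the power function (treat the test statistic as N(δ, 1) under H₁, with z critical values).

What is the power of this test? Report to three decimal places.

Noncentrality parameter: δ = d·√n = 0.17 × √166 = 2.1903
Two-sided α = 0.01 → critical value z_{0.005} = 2.576.
Power = Φ(δ − 2.576) + Φ(−δ − 2.576) = Φ(-0.386) + Φ(-4.766) = 0.3499 + 0.0000 = 0.3499.

Power ≈ 0.350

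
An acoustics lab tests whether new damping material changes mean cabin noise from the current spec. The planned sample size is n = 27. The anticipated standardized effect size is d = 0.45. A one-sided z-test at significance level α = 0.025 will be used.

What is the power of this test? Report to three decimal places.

Noncentrality parameter: δ = d·√n = 0.45 × √27 = 2.3383
One-sided α = 0.025 → critical value z_{0.025} = 1.960.
Power = Φ(δ − 1.960) = Φ(0.378) = 0.6474.

Power ≈ 0.647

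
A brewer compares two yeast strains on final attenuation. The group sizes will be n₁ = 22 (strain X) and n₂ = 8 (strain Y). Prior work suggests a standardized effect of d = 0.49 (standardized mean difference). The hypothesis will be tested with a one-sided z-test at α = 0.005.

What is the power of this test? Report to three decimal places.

Noncentrality parameter: δ = d / √(1/n₁ + 1/n₂) = 0.49 / √(1/22 + 1/8) = 1.1868
Critical value for a one-sided test at α = 0.005: z_α = 2.576.
Power = P(Z > 2.576 − δ) = Φ(-1.389) = 0.0824.

Power ≈ 0.082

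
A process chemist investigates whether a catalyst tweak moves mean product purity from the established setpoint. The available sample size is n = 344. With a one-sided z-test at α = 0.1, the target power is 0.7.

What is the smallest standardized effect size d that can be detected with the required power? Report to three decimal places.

d ≈ 0.097

Required noncentrality: δ = z_{0.1} + z_{0.30} = 1.282 + 0.524 = 1.806.
δ = d·√n ⇒ d = δ/√n = 1.806/√344 = 0.0974.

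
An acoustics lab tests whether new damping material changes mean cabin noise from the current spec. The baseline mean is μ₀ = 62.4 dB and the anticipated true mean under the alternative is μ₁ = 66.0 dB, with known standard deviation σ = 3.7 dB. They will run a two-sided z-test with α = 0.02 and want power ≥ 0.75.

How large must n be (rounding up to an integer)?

n = 10

Standardized effect: d = |μ₁ − μ₀| / σ = |66.0 − 62.4| / 3.7 = 0.9730
For power 0.75 need Φ(δ − z_{0.01}) = 0.75, so δ = z_{0.01} + z_{0.25} = 2.326 + 0.674 = 3.001.
(For δ > 0 the lower-tail rejection region contributes negligibly to power, so the one-term inversion is standard.)
δ = d·√n ⇒ n = (δ/d)² = (3.001 / 0.9730)² = 9.51.
Round up to the next whole unit.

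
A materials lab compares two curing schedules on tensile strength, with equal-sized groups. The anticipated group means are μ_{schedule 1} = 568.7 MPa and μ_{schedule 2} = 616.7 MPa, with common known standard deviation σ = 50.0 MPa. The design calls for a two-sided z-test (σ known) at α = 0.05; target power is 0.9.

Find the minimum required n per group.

Standardized effect: d = |μ_{schedule 1} − μ_{schedule 2}| / σ = |568.7 − 616.7| / 50.0 = 0.9600
For power 0.9 need Φ(δ − z_{0.025}) = 0.9, so δ = z_{0.025} + z_{0.10} = 1.960 + 1.282 = 3.242.
(For δ > 0 the lower-tail rejection region contributes negligibly to power, so the one-term inversion is standard.)
δ = d·√(n/2) ⇒ n = 2(δ/d)² = 2 × (3.242 / 0.9600)² = 22.80.
Rounding up, n = 23 per group.

n = 23 per group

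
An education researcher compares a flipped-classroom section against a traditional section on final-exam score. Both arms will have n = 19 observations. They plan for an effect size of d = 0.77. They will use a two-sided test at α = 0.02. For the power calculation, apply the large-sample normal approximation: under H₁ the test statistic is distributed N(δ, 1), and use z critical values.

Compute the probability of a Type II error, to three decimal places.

Noncentrality parameter: δ = d·√(n/2) = 0.77 × √(19/2) = 2.3733
Critical value for a two-sided test at α = 0.02: z_{α/2} = 2.326.
Power = Φ(δ − 2.326) + Φ(−δ − 2.326) = Φ(0.047) + Φ(-4.700) = 0.5187 + 0.0000 = 0.5187.
Type II error: β = 1 − power = 1 − 0.5187 = 0.4813.

β ≈ 0.481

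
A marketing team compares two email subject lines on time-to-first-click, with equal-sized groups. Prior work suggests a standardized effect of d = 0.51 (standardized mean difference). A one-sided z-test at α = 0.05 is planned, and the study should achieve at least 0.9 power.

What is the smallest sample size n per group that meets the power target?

For power 0.9 need Φ(δ − z_{0.05}) = 0.9, so δ = z_{0.05} + z_{0.10} = 1.645 + 1.282 = 2.926.
δ = d·√(n/2) ⇒ n = 2(δ/d)² = 2 × (2.926 / 0.51)² = 65.85.
Round up to the next whole unit.

n = 66 per group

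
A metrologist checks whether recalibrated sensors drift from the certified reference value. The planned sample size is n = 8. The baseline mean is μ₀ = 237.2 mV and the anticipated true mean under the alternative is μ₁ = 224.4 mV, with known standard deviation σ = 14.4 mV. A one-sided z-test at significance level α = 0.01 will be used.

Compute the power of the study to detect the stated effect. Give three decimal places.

Standardized effect: d = |μ₁ − μ₀| / σ = |224.4 − 237.2| / 14.4 = 0.8889
Noncentrality parameter: δ = d·√n = 0.8889 × √8 = 2.5142
Critical value for a one-sided test at α = 0.01: z_α = 2.326.
Power = Φ(δ − 2.326) = Φ(0.188) = 0.5745.

Power ≈ 0.574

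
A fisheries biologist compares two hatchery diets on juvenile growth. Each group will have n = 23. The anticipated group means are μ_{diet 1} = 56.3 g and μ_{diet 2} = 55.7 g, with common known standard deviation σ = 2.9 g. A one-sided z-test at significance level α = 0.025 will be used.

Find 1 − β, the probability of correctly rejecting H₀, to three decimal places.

Power ≈ 0.104

Standardized effect: d = |μ_{diet 1} − μ_{diet 2}| / σ = |56.3 − 55.7| / 2.9 = 0.2069
Noncentrality parameter: δ = d·√(n/2) = 0.2069 × √(23/2) = 0.7016
Critical value for a one-sided test at α = 0.025: z_α = 1.960.
Power = Φ(δ − 1.960) = Φ(-1.258) = 0.1041.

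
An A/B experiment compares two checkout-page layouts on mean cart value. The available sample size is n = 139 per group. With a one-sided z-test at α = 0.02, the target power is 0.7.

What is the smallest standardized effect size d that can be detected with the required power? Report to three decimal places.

Need Φ(δ − 2.054) = 0.7, so δ = 2.054 + 0.524 = 2.578.
δ = d·√(n/2) ⇒ d = δ/√(n/2) = 2.578/√(139/2) = 0.3093.

d ≈ 0.309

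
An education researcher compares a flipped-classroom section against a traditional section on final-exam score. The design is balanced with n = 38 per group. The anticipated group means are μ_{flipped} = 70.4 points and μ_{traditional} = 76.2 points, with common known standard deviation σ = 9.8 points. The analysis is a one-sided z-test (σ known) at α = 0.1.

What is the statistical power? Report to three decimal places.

Power ≈ 0.903

Standardized effect: d = |μ_{flipped} − μ_{traditional}| / σ = |70.4 − 76.2| / 9.8 = 0.5918
Noncentrality parameter: δ = d·√(n/2) = 0.5918 × √(38/2) = 2.5798
One-sided α = 0.1 → critical value z_{0.1} = 1.282.
Power = P(Z > 1.282 − δ) = Φ(1.298) = 0.9029.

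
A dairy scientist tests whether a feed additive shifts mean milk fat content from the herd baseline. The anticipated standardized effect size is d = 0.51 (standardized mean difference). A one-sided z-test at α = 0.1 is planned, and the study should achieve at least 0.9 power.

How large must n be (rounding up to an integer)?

Set Φ(δ − 1.282) = 0.9; then δ − 1.282 = Φ⁻¹(0.9) = 1.282, giving δ = 2.563.
δ = d·√n ⇒ n = (δ/d)² = (2.563 / 0.51)² = 25.26.
Round up to the next whole unit.

n = 26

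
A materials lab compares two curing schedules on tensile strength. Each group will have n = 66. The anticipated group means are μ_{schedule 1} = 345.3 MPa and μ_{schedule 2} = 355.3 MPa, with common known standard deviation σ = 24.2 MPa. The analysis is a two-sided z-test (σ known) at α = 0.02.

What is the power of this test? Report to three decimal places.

Standardized effect: d = |μ_{schedule 1} − μ_{schedule 2}| / σ = |345.3 − 355.3| / 24.2 = 0.4132
Noncentrality parameter: δ = d·√(n/2) = 0.4132 × √(66/2) = 2.3738
Critical value for a two-sided test at α = 0.02: z_{α/2} = 2.326.
Power = Φ(δ − 2.326) + Φ(−δ − 2.326) = Φ(0.047) + Φ(-4.700) = 0.5189 + 0.0000 = 0.5189.

Power ≈ 0.519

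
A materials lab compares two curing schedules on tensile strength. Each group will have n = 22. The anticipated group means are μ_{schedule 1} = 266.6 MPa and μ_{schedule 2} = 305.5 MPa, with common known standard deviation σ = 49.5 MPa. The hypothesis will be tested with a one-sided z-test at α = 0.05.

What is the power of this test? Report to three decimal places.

Standardized effect: d = |μ_{schedule 1} − μ_{schedule 2}| / σ = |266.6 − 305.5| / 49.5 = 0.7859
Noncentrality parameter: δ = d·√(n/2) = 0.7859 × √(22/2) = 2.6064
Critical value for a one-sided test at α = 0.05: z_α = 1.645.
Power = P(Z > 1.645 − δ) = Φ(0.962) = 0.8319.

Power ≈ 0.832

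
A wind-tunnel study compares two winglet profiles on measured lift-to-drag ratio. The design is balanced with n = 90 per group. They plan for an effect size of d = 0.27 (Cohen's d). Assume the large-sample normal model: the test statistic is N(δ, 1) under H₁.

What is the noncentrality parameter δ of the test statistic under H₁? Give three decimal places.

δ = d·√(n/2) = 0.27 × √(90/2) = 1.8112

δ ≈ 1.811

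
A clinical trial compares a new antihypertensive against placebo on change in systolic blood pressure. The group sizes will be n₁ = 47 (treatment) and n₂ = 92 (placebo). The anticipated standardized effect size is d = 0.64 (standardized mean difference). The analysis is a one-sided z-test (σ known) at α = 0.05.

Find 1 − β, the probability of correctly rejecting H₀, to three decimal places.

Power ≈ 0.973

Noncentrality parameter: δ = d / √(1/n₁ + 1/n₂) = 0.64 / √(1/47 + 1/92) = 3.5696
One-sided α = 0.05 → critical value z_{0.05} = 1.645.
Power = P(Z > 1.645 − δ) = Φ(1.925) = 0.9729.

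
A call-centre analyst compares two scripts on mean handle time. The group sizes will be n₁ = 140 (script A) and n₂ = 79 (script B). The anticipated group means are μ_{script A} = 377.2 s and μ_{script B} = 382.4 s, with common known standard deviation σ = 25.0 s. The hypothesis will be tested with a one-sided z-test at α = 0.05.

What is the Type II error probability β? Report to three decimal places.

β ≈ 0.566

Standardized effect: d = |μ_{script A} − μ_{script B}| / σ = |377.2 − 382.4| / 25.0 = 0.2080
Noncentrality parameter: δ = d / √(1/n₁ + 1/n₂) = 0.2080 / √(1/140 + 1/79) = 1.4782
One-sided α = 0.05 → critical value z_{0.05} = 1.645.
Power = P(Z > 1.645 − δ) = Φ(-0.167) = 0.4338.
Type II error: β = 1 − power = 1 − 0.4338 = 0.5662.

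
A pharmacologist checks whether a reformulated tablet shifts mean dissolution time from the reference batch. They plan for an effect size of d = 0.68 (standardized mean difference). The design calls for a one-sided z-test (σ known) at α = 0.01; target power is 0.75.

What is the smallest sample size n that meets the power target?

For power 0.75 need Φ(δ − z_{0.01}) = 0.75, so δ = z_{0.01} + z_{0.25} = 2.326 + 0.674 = 3.001.
δ = d·√n ⇒ n = (δ/d)² = (3.001 / 0.68)² = 19.47.
Round up to the next whole unit.

n = 20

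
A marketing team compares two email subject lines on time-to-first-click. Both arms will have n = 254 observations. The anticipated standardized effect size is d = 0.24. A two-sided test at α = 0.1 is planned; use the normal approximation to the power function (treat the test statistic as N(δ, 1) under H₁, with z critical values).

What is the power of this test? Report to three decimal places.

Power ≈ 0.855

Noncentrality parameter: δ = d·√(n/2) = 0.24 × √(254/2) = 2.7047
Two-sided α = 0.1 → critical value z_{0.05} = 1.645.
Power = Φ(δ − 1.645) + Φ(−δ − 1.645) = Φ(1.060) + Φ(-4.350) = 0.8554 + 0.0000 = 0.8554.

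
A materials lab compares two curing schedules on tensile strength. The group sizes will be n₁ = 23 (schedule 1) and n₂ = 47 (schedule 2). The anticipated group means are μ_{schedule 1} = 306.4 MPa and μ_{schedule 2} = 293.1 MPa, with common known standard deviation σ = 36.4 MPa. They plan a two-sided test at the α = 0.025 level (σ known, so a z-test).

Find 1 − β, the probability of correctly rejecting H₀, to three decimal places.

Power ≈ 0.210

Standardized effect: d = |μ_{schedule 1} − μ_{schedule 2}| / σ = |306.4 − 293.1| / 36.4 = 0.3654
Noncentrality parameter: δ = d / √(1/n₁ + 1/n₂) = 0.3654 / √(1/23 + 1/47) = 1.4359
Critical value for a two-sided test at α = 0.025: z_{α/2} = 2.241.
Power = Φ(δ − 2.241) + Φ(−δ − 2.241) = Φ(-0.806) + Φ(-3.677) = 0.2103 + 0.0001 = 0.2104.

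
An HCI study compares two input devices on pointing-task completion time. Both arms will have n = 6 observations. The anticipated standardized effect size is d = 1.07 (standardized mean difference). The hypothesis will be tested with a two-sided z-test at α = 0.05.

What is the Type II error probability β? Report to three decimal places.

β ≈ 0.542

Noncentrality parameter: δ = d·√(n/2) = 1.07 × √(6/2) = 1.8533
Two-sided α = 0.05 → critical value z_{0.025} = 1.960.
Power = Φ(δ − 1.960) + Φ(−δ − 1.960) = Φ(-0.107) + Φ(-3.813) = 0.4575 + 0.0001 = 0.4576.
Type II error: β = 1 − power = 1 − 0.4576 = 0.5424.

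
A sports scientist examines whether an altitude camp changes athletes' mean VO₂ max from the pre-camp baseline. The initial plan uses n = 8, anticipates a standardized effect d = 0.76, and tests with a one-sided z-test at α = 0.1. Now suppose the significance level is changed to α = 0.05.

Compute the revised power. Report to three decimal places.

δ = d·√n = 0.76 × √8 = 2.1496 (unchanged). New critical value: z_{0.05} = 1.645.
Revised power = P(Z > 1.645 − δ) = Φ(0.505) = 0.6931.

Power ≈ 0.693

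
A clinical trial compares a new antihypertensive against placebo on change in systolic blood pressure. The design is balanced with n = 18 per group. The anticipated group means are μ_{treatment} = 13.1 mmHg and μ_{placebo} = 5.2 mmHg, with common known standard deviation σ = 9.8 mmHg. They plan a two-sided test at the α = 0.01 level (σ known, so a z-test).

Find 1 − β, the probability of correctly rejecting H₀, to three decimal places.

Power ≈ 0.437

Standardized effect: d = |μ_{treatment} − μ_{placebo}| / σ = |13.1 − 5.2| / 9.8 = 0.8061
Noncentrality parameter: δ = d·√(n/2) = 0.8061 × √(18/2) = 2.4184
Critical value for a two-sided test at α = 0.01: z_{α/2} = 2.576.
Power = Φ(δ − 2.576) + Φ(−δ − 2.576) = Φ(-0.157) + Φ(-4.994) = 0.4374 + 0.0000 = 0.4374.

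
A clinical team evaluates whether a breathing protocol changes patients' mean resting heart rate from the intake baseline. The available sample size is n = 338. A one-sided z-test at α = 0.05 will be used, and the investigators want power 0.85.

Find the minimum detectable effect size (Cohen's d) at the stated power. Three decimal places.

d ≈ 0.146

Required noncentrality: δ = z_{0.05} + z_{0.15} = 1.645 + 1.036 = 2.681.
δ = d·√n ⇒ d = δ/√n = 2.681/√338 = 0.1458.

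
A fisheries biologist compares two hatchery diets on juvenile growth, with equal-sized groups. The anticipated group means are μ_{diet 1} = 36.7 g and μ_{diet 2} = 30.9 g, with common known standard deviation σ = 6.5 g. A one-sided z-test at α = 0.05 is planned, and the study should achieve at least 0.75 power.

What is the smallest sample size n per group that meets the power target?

n = 14 per group

Standardized effect: d = |μ_{diet 1} − μ_{diet 2}| / σ = |36.7 − 30.9| / 6.5 = 0.8923
For power 0.75 need Φ(δ − z_{0.05}) = 0.75, so δ = z_{0.05} + z_{0.25} = 1.645 + 0.674 = 2.319.
δ = d·√(n/2) ⇒ n = 2(δ/d)² = 2 × (2.319 / 0.8923)² = 13.51.
Round up to the next whole unit.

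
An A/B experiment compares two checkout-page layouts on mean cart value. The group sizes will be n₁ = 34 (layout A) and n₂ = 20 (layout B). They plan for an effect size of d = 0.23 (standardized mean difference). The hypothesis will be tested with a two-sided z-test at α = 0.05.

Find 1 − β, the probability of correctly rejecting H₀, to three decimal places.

Power ≈ 0.129

Noncentrality parameter: δ = d / √(1/n₁ + 1/n₂) = 0.23 / √(1/34 + 1/20) = 0.8162
Two-sided α = 0.05 → critical value z_{0.025} = 1.960.
Power = Φ(δ − 1.960) + Φ(−δ − 1.960) = Φ(-1.144) + Φ(-2.776) = 0.1264 + 0.0028 = 0.1291.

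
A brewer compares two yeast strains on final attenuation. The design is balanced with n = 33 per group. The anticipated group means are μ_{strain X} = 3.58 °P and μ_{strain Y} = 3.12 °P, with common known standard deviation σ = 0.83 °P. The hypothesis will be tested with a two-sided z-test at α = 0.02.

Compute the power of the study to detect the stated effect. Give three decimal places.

Power ≈ 0.470

Standardized effect: d = |μ_{strain X} − μ_{strain Y}| / σ = |3.58 − 3.12| / 0.83 = 0.5542
Noncentrality parameter: δ = d·√(n/2) = 0.5542 × √(33/2) = 2.2512
Critical value for a two-sided test at α = 0.02: z_{α/2} = 2.326.
Power = Φ(δ − 2.326) + Φ(−δ − 2.326) = Φ(-0.075) + Φ(-4.578) = 0.4701 + 0.0000 = 0.4701.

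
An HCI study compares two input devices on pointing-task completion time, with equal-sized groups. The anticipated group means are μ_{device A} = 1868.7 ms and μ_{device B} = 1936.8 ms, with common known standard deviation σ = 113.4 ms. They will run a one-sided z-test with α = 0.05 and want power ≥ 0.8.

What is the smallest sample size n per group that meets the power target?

n = 35 per group

Standardized effect: d = |μ_{device A} − μ_{device B}| / σ = |1868.7 − 1936.8| / 113.4 = 0.6005
Set Φ(δ − 1.645) = 0.8; then δ − 1.645 = Φ⁻¹(0.8) = 0.842, giving δ = 2.486.
δ = d·√(n/2) ⇒ n = 2(δ/d)² = 2 × (2.486 / 0.6005)² = 34.29.
Round up to the next whole unit.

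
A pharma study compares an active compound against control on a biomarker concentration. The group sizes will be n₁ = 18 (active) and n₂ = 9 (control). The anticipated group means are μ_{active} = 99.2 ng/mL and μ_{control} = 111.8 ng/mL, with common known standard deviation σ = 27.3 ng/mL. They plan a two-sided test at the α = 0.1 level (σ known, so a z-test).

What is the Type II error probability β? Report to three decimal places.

β ≈ 0.694

Standardized effect: d = |μ_{active} − μ_{control}| / σ = |99.2 − 111.8| / 27.3 = 0.4615
Noncentrality parameter: δ = d / √(1/n₁ + 1/n₂) = 0.4615 / √(1/18 + 1/9) = 1.1305
Critical value for a two-sided test at α = 0.1: z_{α/2} = 1.645.
Power = Φ(δ − 1.645) + Φ(−δ − 1.645) = Φ(-0.514) + Φ(-2.775) = 0.3035 + 0.0028 = 0.3063.
Type II error: β = 1 − power = 1 − 0.3063 = 0.6937.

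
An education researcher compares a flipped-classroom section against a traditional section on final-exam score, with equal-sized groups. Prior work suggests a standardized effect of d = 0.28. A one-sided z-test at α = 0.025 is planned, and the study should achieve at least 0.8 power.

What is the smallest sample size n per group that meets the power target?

Set Φ(δ − 1.960) = 0.8; then δ − 1.960 = Φ⁻¹(0.8) = 0.842, giving δ = 2.802.
δ = d·√(n/2) ⇒ n = 2(δ/d)² = 2 × (2.802 / 0.28)² = 200.23.
Round up to the next whole unit.

n = 201 per group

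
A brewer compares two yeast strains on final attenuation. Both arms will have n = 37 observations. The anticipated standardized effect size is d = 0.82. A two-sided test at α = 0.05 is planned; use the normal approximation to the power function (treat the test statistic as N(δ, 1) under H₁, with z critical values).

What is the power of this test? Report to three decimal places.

Power ≈ 0.941

Noncentrality parameter: δ = d·√(n/2) = 0.82 × √(37/2) = 3.5270
Two-sided α = 0.05 → critical value z_{0.025} = 1.960.
Power = Φ(δ − 1.960) + Φ(−δ − 1.960) = Φ(1.567) + Φ(-5.487) = 0.9414 + 0.0000 = 0.9414.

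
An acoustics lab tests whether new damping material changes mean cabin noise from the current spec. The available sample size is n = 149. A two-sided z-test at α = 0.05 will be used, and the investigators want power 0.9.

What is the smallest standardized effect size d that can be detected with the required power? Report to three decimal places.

d ≈ 0.266

Need Φ(δ − 1.960) = 0.9, so δ = 1.960 + 1.282 = 3.242.
(Lower-tail contribution to power is negligible for δ > 0.)
δ = d·√n ⇒ d = δ/√n = 3.242/√149 = 0.2656.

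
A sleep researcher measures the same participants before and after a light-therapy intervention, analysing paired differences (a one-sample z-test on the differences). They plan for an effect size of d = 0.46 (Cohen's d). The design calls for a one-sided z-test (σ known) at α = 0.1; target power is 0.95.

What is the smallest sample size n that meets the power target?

For power 0.95 need Φ(δ − z_{0.1}) = 0.95, so δ = z_{0.1} + z_{0.05} = 1.282 + 1.645 = 2.926.
δ = d·√n ⇒ n = (δ/d)² = (2.926 / 0.46)² = 40.47.
Round up to the next whole unit.

n = 41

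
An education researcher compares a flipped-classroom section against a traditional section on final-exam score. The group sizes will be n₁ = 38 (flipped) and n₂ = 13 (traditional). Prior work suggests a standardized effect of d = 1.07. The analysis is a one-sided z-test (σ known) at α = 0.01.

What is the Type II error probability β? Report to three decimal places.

Noncentrality parameter: δ = d / √(1/n₁ + 1/n₂) = 1.07 / √(1/38 + 1/13) = 3.3301
Critical value for a one-sided test at α = 0.01: z_α = 2.326.
Power = Φ(δ − 2.326) = Φ(1.004) = 0.8423.
Type II error: β = 1 − power = 1 − 0.8423 = 0.1577.

β ≈ 0.158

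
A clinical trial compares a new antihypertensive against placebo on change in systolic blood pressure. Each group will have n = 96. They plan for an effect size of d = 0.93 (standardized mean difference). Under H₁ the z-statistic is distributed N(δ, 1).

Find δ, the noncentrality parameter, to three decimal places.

δ ≈ 6.443

δ = d·√(n/2) = 0.93 × √(96/2) = 6.4432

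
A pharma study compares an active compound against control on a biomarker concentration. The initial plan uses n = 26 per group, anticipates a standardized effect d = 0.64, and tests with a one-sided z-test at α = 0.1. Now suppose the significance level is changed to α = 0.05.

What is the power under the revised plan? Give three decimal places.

Power ≈ 0.746

δ = d·√(n/2) = 0.64 × √(26/2) = 2.3076 (unchanged). New critical value: z_{0.05} = 1.645.
Revised power = Φ(δ − 1.645) = Φ(0.663) = 0.7462.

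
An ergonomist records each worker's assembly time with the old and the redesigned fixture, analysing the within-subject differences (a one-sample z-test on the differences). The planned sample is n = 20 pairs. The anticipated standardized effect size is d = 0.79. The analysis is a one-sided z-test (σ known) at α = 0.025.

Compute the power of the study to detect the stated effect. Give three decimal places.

Noncentrality parameter: λ = d·√n = 0.79 × √20 = 3.5330
One-sided α = 0.025 → critical value z_{0.025} = 1.960.
Power = Φ(λ − 1.960) = Φ(1.573) = 0.9421.

Power ≈ 0.942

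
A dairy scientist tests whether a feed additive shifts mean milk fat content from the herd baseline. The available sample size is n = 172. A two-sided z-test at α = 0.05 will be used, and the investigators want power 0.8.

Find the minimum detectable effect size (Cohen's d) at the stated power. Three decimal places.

Need Φ(δ − 1.960) = 0.8, so δ = 1.960 + 0.842 = 2.802.
(Lower-tail contribution to power is negligible for δ > 0.)
δ = d·√n ⇒ d = δ/√n = 2.802/√172 = 0.2136.

d ≈ 0.214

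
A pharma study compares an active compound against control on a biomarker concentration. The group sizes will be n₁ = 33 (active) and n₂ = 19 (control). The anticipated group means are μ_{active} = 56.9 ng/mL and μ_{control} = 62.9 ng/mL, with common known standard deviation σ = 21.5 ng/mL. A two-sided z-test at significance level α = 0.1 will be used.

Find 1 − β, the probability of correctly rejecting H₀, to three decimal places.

Standardized effect: d = |μ_{active} − μ_{control}| / σ = |56.9 − 62.9| / 21.5 = 0.2791
Noncentrality parameter: δ = d / √(1/n₁ + 1/n₂) = 0.2791 / √(1/33 + 1/19) = 0.9690
Critical value for a two-sided test at α = 0.1: z_{α/2} = 1.645.
Power = Φ(δ − 1.645) + Φ(−δ − 1.645) = Φ(-0.676) + Φ(-2.614) = 0.2496 + 0.0045 = 0.2541.

Power ≈ 0.254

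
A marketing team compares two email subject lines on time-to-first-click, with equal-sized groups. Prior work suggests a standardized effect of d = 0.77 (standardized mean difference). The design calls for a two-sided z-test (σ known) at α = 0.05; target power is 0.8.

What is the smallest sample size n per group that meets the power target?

Set Φ(δ − 1.960) = 0.8; then δ − 1.960 = Φ⁻¹(0.8) = 0.842, giving δ = 2.802.
(The Φ(−δ − z_{α/2}) term is vanishingly small for δ > 0 and is dropped in the standard sample-size formula.)
δ = d·√(n/2) ⇒ n = 2(δ/d)² = 2 × (2.802 / 0.77)² = 26.48.
Rounding up, n = 27 per group.

n = 27 per group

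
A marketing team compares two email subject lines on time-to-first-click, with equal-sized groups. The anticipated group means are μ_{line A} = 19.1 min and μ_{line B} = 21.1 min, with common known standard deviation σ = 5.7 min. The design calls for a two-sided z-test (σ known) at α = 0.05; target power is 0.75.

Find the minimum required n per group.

Standardized effect: d = |μ_{line A} − μ_{line B}| / σ = |19.1 − 21.1| / 5.7 = 0.3509
Set Φ(δ − 1.960) = 0.75; then δ − 1.960 = Φ⁻¹(0.75) = 0.674, giving δ = 2.634.
(The Φ(−δ − z_{α/2}) term is vanishingly small for δ > 0 and is dropped in the standard sample-size formula.)
δ = d·√(n/2) ⇒ n = 2(δ/d)² = 2 × (2.634 / 0.3509)² = 112.75.
Round up to the next whole unit.

n = 113 per group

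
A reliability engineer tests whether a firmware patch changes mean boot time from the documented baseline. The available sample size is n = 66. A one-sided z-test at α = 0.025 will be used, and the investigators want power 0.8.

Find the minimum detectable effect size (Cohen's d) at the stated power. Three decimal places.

Need Φ(δ − 1.960) = 0.8, so δ = 1.960 + 0.842 = 2.802.
δ = d·√n ⇒ d = δ/√n = 2.802/√66 = 0.3449.

d ≈ 0.345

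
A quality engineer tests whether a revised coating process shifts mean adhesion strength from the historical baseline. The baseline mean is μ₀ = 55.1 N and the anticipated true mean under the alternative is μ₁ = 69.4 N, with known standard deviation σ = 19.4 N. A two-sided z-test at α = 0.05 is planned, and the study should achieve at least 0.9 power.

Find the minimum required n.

Standardized effect: d = |μ₁ − μ₀| / σ = |69.4 − 55.1| / 19.4 = 0.7371
For power 0.9 need Φ(δ − z_{0.025}) = 0.9, so δ = z_{0.025} + z_{0.10} = 1.960 + 1.282 = 3.242.
(The Φ(−δ − z_{α/2}) term is vanishingly small for δ > 0 and is dropped in the standard sample-size formula.)
δ = d·√n ⇒ n = (δ/d)² = (3.242 / 0.7371)² = 19.34.
Round up to the next whole unit.

n = 20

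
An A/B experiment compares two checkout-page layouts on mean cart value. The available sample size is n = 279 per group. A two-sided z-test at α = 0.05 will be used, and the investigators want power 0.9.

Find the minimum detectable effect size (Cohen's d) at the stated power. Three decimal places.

Need Φ(δ − 1.960) = 0.9, so δ = 1.960 + 1.282 = 3.242.
(The second rejection-region term Φ(−δ − z_{α/2}) is negligible and dropped.)
δ = d·√(n/2) ⇒ d = δ/√(n/2) = 3.242/√(279/2) = 0.2744.

d ≈ 0.274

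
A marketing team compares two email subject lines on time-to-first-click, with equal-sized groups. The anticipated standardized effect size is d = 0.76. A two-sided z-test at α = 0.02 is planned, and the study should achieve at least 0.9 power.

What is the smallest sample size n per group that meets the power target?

For power 0.9 need Φ(δ − z_{0.01}) = 0.9, so δ = z_{0.01} + z_{0.10} = 2.326 + 1.282 = 3.608.
(For δ > 0 the lower-tail rejection region contributes negligibly to power, so the one-term inversion is standard.)
δ = d·√(n/2) ⇒ n = 2(δ/d)² = 2 × (3.608 / 0.76)² = 45.07.
Round up to the next whole unit.

n = 46 per group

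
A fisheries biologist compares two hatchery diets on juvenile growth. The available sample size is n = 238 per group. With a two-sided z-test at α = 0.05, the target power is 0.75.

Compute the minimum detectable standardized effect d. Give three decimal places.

d ≈ 0.241

Required noncentrality: δ = z_{0.025} + z_{0.25} = 1.960 + 0.674 = 2.634.
(The second rejection-region term Φ(−δ − z_{α/2}) is negligible and dropped.)
δ = d·√(n/2) ⇒ d = δ/√(n/2) = 2.634/√(238/2) = 0.2415.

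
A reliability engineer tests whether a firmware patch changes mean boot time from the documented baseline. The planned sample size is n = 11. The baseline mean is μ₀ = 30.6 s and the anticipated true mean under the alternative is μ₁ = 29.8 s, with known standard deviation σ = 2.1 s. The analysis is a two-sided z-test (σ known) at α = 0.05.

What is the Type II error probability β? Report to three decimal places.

Standardized effect: d = |μ₁ − μ₀| / σ = |29.8 − 30.6| / 2.1 = 0.3810
Noncentrality parameter: δ = d·√n = 0.3810 × √11 = 1.2635
Critical value for a two-sided test at α = 0.05: z_{α/2} = 1.960.
Power = Φ(δ − 1.960) + Φ(−δ − 1.960) = Φ(-0.696) + Φ(-3.223) = 0.2431 + 0.0006 = 0.2437.
Type II error: β = 1 − power = 1 − 0.2437 = 0.7563.

β ≈ 0.756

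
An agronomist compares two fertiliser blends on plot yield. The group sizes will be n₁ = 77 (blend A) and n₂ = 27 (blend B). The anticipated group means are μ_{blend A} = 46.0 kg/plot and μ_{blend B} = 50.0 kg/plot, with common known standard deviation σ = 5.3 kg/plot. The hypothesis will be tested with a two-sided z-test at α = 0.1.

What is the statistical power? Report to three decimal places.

Standardized effect: d = |μ_{blend A} − μ_{blend B}| / σ = |46.0 − 50.0| / 5.3 = 0.7547
Noncentrality parameter: δ = d / √(1/n₁ + 1/n₂) = 0.7547 / √(1/77 + 1/27) = 3.3744
Critical value for a two-sided test at α = 0.1: z_{α/2} = 1.645.
Power = Φ(δ − 1.645) + Φ(−δ − 1.645) = Φ(1.730) + Φ(-5.019) = 0.9581 + 0.0000 = 0.9581.

Power ≈ 0.958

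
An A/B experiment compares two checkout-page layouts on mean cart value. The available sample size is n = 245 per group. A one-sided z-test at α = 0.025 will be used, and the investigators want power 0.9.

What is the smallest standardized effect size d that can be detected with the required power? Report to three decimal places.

d ≈ 0.293

Required noncentrality: δ = z_{0.025} + z_{0.10} = 1.960 + 1.282 = 3.242.
δ = d·√(n/2) ⇒ d = δ/√(n/2) = 3.242/√(245/2) = 0.2929.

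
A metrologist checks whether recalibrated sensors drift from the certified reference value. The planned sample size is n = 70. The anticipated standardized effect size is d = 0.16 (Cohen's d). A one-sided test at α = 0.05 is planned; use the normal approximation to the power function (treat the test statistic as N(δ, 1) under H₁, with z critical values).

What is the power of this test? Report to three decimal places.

Power ≈ 0.380

Noncentrality parameter: δ = d·√n = 0.16 × √70 = 1.3387
Critical value for a one-sided test at α = 0.05: z_α = 1.645.
Power = Φ(δ − 1.645) = Φ(-0.306) = 0.3797.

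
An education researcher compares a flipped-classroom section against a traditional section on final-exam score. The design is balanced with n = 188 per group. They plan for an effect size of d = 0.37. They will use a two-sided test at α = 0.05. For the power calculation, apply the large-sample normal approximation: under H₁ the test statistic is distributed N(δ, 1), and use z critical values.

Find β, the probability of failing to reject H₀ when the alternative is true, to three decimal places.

Noncentrality parameter: δ = d·√(n/2) = 0.37 × √(188/2) = 3.5873
Critical value for a two-sided test at α = 0.05: z_{α/2} = 1.960.
Power = Φ(δ − 1.960) + Φ(−δ − 1.960) = Φ(1.627) + Φ(-5.547) = 0.9482 + 0.0000 = 0.9482.
Type II error: β = 1 − power = 1 − 0.9482 = 0.0518.

β ≈ 0.052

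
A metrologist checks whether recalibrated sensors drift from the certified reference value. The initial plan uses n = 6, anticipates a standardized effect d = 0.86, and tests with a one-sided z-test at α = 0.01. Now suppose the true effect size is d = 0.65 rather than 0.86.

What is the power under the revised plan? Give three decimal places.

Power ≈ 0.231

With d = 0.65: δ = d·√n = 0.65 × √6 = 1.5922. Critical value z_{0.01} = 2.326.
Revised power = Φ(δ − 2.326) = Φ(-0.734) = 0.2314.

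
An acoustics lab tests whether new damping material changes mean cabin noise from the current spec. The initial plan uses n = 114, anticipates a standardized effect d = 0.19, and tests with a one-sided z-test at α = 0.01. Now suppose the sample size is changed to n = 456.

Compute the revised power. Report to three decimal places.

Power ≈ 0.958

With n = 456: δ = d·√n = 0.19 × √456 = 4.0573. Critical value z_{0.01} = 2.326.
Revised power = P(Z > 2.326 − δ) = Φ(1.731) = 0.9583.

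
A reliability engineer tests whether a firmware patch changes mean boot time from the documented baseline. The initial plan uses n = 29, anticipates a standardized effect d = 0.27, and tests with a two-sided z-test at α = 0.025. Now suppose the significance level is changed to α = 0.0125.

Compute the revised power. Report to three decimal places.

δ = d·√n = 0.27 × √29 = 1.4540 (unchanged). New critical value: z_{0.0063} = 2.498.
Revised power = Φ(δ − 2.498) + Φ(−δ − 2.498) = Φ(-1.044) + Φ(-3.952) = 0.1483 + 0.0000 = 0.1483.

Power ≈ 0.148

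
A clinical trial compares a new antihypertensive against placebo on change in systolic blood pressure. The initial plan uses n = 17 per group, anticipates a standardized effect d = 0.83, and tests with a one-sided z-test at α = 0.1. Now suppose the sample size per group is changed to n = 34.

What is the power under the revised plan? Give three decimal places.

Power ≈ 0.984

With n = 34 per group: δ = d·√(n/2) = 0.83 × √(34/2) = 3.4222. Critical value z_{0.1} = 1.282.
Revised power = Φ(δ − 1.282) = Φ(2.141) = 0.9838.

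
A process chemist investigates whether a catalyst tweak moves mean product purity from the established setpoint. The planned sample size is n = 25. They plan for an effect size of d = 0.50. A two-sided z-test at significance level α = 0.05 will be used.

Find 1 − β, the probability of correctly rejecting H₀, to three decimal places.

Power ≈ 0.705

Noncentrality parameter: δ = d·√n = 0.50 × √25 = 2.5000
Critical value for a two-sided test at α = 0.05: z_{α/2} = 1.960.
Power = Φ(δ − 1.960) + Φ(−δ − 1.960) = Φ(0.540) + Φ(-4.460) = 0.7054 + 0.0000 = 0.7054.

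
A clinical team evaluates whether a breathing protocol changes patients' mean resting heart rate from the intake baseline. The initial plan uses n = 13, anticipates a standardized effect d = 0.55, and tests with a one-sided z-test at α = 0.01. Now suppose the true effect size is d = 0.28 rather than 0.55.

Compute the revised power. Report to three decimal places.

With d = 0.28: δ = d·√n = 0.28 × √13 = 1.0096. Critical value z_{0.01} = 2.326.
Revised power = P(Z > 2.326 − δ) = Φ(-1.317) = 0.0940.

Power ≈ 0.094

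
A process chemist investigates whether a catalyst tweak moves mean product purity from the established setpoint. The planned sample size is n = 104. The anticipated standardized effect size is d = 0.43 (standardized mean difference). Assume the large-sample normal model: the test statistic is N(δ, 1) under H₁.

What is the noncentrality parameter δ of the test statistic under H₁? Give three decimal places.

δ ≈ 4.385

δ = d·√n = 0.43 × √104 = 4.3852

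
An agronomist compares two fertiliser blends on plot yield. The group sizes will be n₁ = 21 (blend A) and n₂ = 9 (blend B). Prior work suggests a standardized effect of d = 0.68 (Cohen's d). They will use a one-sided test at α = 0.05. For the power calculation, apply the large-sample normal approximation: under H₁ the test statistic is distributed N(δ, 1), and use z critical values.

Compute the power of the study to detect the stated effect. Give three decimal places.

Power ≈ 0.525

Noncentrality parameter: δ = d / √(1/n₁ + 1/n₂) = 0.68 / √(1/21 + 1/9) = 1.7068
One-sided α = 0.05 → critical value z_{0.05} = 1.645.
Power = P(Z > 1.645 − δ) = Φ(0.062) = 0.5247.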